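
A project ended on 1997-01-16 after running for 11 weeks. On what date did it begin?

Subtracting 11 weeks = 77 days from January 16, 1997.
Going back 16 days from January 16, 1997 reaches the end of the previous month; 77 − 16 = 61 left.
December 1996 has 31 days: 61 − 31 = 30 left.
November 1996 has 30 days: 30 − 30 = 0 left.
October 1996 has 31 days; 31 − 0 = 31 → October 31, 1996.

October 31, 1996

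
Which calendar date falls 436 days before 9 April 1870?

January 28, 1869

Subtracting 436 days from April 9, 1870.
Going back 9 days from April 9, 1870 reaches the end of the previous month; 436 − 9 = 427 left.
March 1870 has 31 days: 427 − 31 = 396 left.
February 1870 has 28 days (1870 is not a leap year): 396 − 28 = 368 left.
January 1870 has 31 days: 368 − 31 = 337 left.
December 1869 has 31 days: 337 − 31 = 306 left.
November 1869 has 30 days: 306 − 30 = 276 left.
October 1869 has 31 days: 276 − 31 = 245 left.
September 1869 has 30 days: 245 − 30 = 215 left.
August 1869 has 31 days: 215 − 31 = 184 left.
July 1869 has 31 days: 184 − 31 = 153 left.
June 1869 has 30 days: 153 − 30 = 123 left.
May 1869 has 31 days: 123 − 31 = 92 left.
April 1869 has 30 days: 92 − 30 = 62 left.
March 1869 has 31 days: 62 − 31 = 31 left.
February 1869 has 28 days (1869 is not a leap year): 31 − 28 = 3 left.
January 1869 has 31 days; 31 − 3 = 28 → January 28, 1869.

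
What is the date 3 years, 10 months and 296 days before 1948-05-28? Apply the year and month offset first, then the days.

October 6, 1943

Counting back 3 years, 10 months and 296 days from May 28, 1948: first the month/year part, then the days.
-3 years → 1945; month 5 − 10 = -5, which is month 7 of year 1944 → July 1944.
Day 28 is valid in July, giving July 28, 1944.
Now subtract 296 days from July 28, 1944.
Going back 28 days from July 28, 1944 reaches the end of the previous month; 296 − 28 = 268 left.
June 1944 has 30 days: 268 − 30 = 238 left.
May 1944 has 31 days: 238 − 31 = 207 left.
April 1944 has 30 days: 207 − 30 = 177 left.
March 1944 has 31 days: 177 − 31 = 146 left.
February 1944 has 29 days (1944 is a leap year): 146 − 29 = 117 left.
January 1944 has 31 days: 117 − 31 = 86 left.
December 1943 has 31 days: 86 − 31 = 55 left.
November 1943 has 30 days: 55 − 30 = 25 left.
October 1943 has 31 days; 31 − 25 = 6 → October 6, 1943.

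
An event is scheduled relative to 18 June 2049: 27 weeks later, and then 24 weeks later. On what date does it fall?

Counting forward 27 weeks (= 189 days) from June 18, 2049:
June has 30 days, so 30 − 18 = 12 days remain after June 18, 2049; 189 − 12 = 177 left.
July 2049 has 31 days: 177 − 31 = 146 left.
August 2049 has 31 days: 146 − 31 = 115 left.
September 2049 has 30 days: 115 − 30 = 85 left.
October 2049 has 31 days: 85 − 31 = 54 left.
November 2049 has 30 days: 54 − 30 = 24 left.
24 days into December 2049 → December 24, 2049.
Advancing 24 weeks (= 168 days) from December 24, 2049:
December has 31 days, so 31 − 24 = 7 days remain after December 24, 2049; 168 − 7 = 161 left.
January 2050 has 31 days: 161 − 31 = 130 left.
February 2050 has 28 days (2050 is not a leap year): 130 − 28 = 102 left.
March 2050 has 31 days: 102 − 31 = 71 left.
April 2050 has 30 days: 71 − 30 = 41 left.
May 2050 has 31 days: 41 − 31 = 10 left.
10 days into June 2050 → June 10, 2050.

June 10, 2050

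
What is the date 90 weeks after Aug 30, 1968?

May 22, 1970

Advancing 90 weeks = 630 days from August 30, 1968.
August has 31 days, so 31 − 30 = 1 day remains after August 30, 1968; 630 − 1 = 629 left.
September 1968 has 30 days: 629 − 30 = 599 left.
October 1968 has 31 days: 599 − 31 = 568 left.
November 1968 has 30 days: 568 − 30 = 538 left.
December 1968 has 31 days: 538 − 31 = 507 left.
January 1969 has 31 days: 507 − 31 = 476 left.
February 1969 has 28 days (1969 is not a leap year): 476 − 28 = 448 left.
March 1969 has 31 days: 448 − 31 = 417 left.
April 1969 has 30 days: 417 − 30 = 387 left.
May 1969 has 31 days: 387 − 31 = 356 left.
June 1969 has 30 days: 356 − 30 = 326 left.
July 1969 has 31 days: 326 − 31 = 295 left.
August 1969 has 31 days: 295 − 31 = 264 left.
September 1969 has 30 days: 264 − 30 = 234 left.
October 1969 has 31 days: 234 − 31 = 203 left.
November 1969 has 30 days: 203 − 30 = 173 left.
December 1969 has 31 days: 173 − 31 = 142 left.
January 1970 has 31 days: 142 − 31 = 111 left.
February 1970 has 28 days (1970 is not a leap year): 111 − 28 = 83 left.
March 1970 has 31 days: 83 − 31 = 52 left.
April 1970 has 30 days: 52 − 30 = 22 left.
22 days into May 1970 → May 22, 1970.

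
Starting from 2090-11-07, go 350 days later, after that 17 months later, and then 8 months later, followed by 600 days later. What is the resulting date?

Advancing 350 days from November 7, 2090:
November has 30 days, so 30 − 7 = 23 days remain after November 7, 2090; 350 − 23 = 327 left.
December 2090 has 31 days: 327 − 31 = 296 left.
January 2091 has 31 days: 296 − 31 = 265 left.
February 2091 has 28 days (2091 is not a leap year): 265 − 28 = 237 left.
March 2091 has 31 days: 237 − 31 = 206 left.
April 2091 has 30 days: 206 − 30 = 176 left.
May 2091 has 31 days: 176 − 31 = 145 left.
June 2091 has 30 days: 145 − 30 = 115 left.
July 2091 has 31 days: 115 − 31 = 84 left.
August 2091 has 31 days: 84 − 31 = 53 left.
September 2091 has 30 days: 53 − 30 = 23 left.
23 days into October 2091 → October 23, 2091.
Adding 17 months from October 23, 2091:
month 10 + 17 = 27, which is month 3 of year 2093 → March 2093.
Day 23 is valid in March, giving March 23, 2093.
Advancing 8 months from March 23, 2093:
month 3 + 8 = 11 → November 2093.
Day 23 is valid in November, giving November 23, 2093.
Advancing 600 days from November 23, 2093:
November has 30 days, so 30 − 23 = 7 days remain after November 23, 2093; 600 − 7 = 593 left.
December 2093 has 31 days: 593 − 31 = 562 left.
January 2094 has 31 days: 562 − 31 = 531 left.
February 2094 has 28 days (2094 is not a leap year): 531 − 28 = 503 left.
March 2094 has 31 days: 503 − 31 = 472 left.
April 2094 has 30 days: 472 − 30 = 442 left.
May 2094 has 31 days: 442 − 31 = 411 left.
June 2094 has 30 days: 411 − 30 = 381 left.
July 2094 has 31 days: 381 − 31 = 350 left.
August 2094 has 31 days: 350 − 31 = 319 left.
September 2094 has 30 days: 319 − 30 = 289 left.
October 2094 has 31 days: 289 − 31 = 258 left.
November 2094 has 30 days: 258 − 30 = 228 left.
December 2094 has 31 days: 228 − 31 = 197 left.
January 2095 has 31 days: 197 − 31 = 166 left.
February 2095 has 28 days (2095 is not a leap year): 166 − 28 = 138 left.
March 2095 has 31 days: 138 − 31 = 107 left.
April 2095 has 30 days: 107 − 30 = 77 left.
May 2095 has 31 days: 77 − 31 = 46 left.
June 2095 has 30 days: 46 − 30 = 16 left.
16 days into July 2095 → July 16, 2095.

July 16, 2095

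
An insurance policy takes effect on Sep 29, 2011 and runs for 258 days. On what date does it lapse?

June 13, 2012

Adding 258 days from September 29, 2011.
September has 30 days, so 30 − 29 = 1 day remains after September 29, 2011; 258 − 1 = 257 left.
October 2011 has 31 days: 257 − 31 = 226 left.
November 2011 has 30 days: 226 − 30 = 196 left.
December 2011 has 31 days: 196 − 31 = 165 left.
January 2012 has 31 days: 165 − 31 = 134 left.
February 2012 has 29 days (2012 is a leap year): 134 − 29 = 105 left.
March 2012 has 31 days: 105 − 31 = 74 left.
April 2012 has 30 days: 74 − 30 = 44 left.
May 2012 has 31 days: 44 − 31 = 13 left.
13 days into June 2012 → June 13, 2012.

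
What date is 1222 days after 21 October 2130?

February 24, 2134

Advancing 1222 days from October 21, 2130.
October has 31 days, so 31 − 21 = 10 days remain after October 21, 2130; 1222 − 10 = 1212 left.
November 2130 has 30 days: 1212 − 30 = 1182 left.
December 2130 has 31 days: 1182 − 31 = 1151 left.
January 2131 has 31 days: 1151 − 31 = 1120 left.
February 2131 has 28 days (2131 is not a leap year): 1120 − 28 = 1092 left.
March 2131 has 31 days: 1092 − 31 = 1061 left.
April 2131 has 30 days: 1061 − 30 = 1031 left.
May 2131 has 31 days: 1031 − 31 = 1000 left.
June 2131 has 30 days: 1000 − 30 = 970 left.
July 2131 has 31 days: 970 − 31 = 939 left.
August 2131 has 31 days: 939 − 31 = 908 left.
September 2131 has 30 days: 908 − 30 = 878 left.
October 2131 has 31 days: 878 − 31 = 847 left.
November 2131 has 30 days: 847 − 30 = 817 left.
December 2131 has 31 days: 817 − 31 = 786 left.
January 2132 has 31 days: 786 − 31 = 755 left.
February 2132 has 29 days (2132 is a leap year): 755 − 29 = 726 left.
March 2132 has 31 days: 726 − 31 = 695 left.
April 2132 has 30 days: 695 − 30 = 665 left.
May 2132 has 31 days: 665 − 31 = 634 left.
June 2132 has 30 days: 634 − 30 = 604 left.
July 2132 has 31 days: 604 − 31 = 573 left.
August 2132 has 31 days: 573 − 31 = 542 left.
September 2132 has 30 days: 542 − 30 = 512 left.
October 2132 has 31 days: 512 − 31 = 481 left.
November 2132 has 30 days: 481 − 30 = 451 left.
December 2132 has 31 days: 451 − 31 = 420 left.
January 2133 has 31 days: 420 − 31 = 389 left.
February 2133 has 28 days (2133 is not a leap year): 389 − 28 = 361 left.
March 2133 has 31 days: 361 − 31 = 330 left.
April 2133 has 30 days: 330 − 30 = 300 left.
May 2133 has 31 days: 300 − 31 = 269 left.
June 2133 has 30 days: 269 − 30 = 239 left.
July 2133 has 31 days: 239 − 31 = 208 left.
August 2133 has 31 days: 208 − 31 = 177 left.
September 2133 has 30 days: 177 − 30 = 147 left.
October 2133 has 31 days: 147 − 31 = 116 left.
November 2133 has 30 days: 116 − 30 = 86 left.
December 2133 has 31 days: 86 − 31 = 55 left.
January 2134 has 31 days: 55 − 31 = 24 left.
24 days into February 2134 → February 24, 2134.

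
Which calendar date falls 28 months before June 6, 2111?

February 6, 2109

Counting back 28 months from June 6, 2111.
month 6 − 28 = -22, which is month 2 of year 2109 → February 2109.
Day 6 is valid in February, giving February 6, 2109.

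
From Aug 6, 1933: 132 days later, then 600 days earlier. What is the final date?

Advancing 132 days from August 6, 1933:
August has 31 days, so 31 − 6 = 25 days remain after August 6, 1933; 132 − 25 = 107 left.
September 1933 has 30 days: 107 − 30 = 77 left.
October 1933 has 31 days: 77 − 31 = 46 left.
November 1933 has 30 days: 46 − 30 = 16 left.
16 days into December 1933 → December 16, 1933.
Going back 600 days from December 16, 1933:
Going back 16 days from December 16, 1933 reaches the end of the previous month; 600 − 16 = 584 left.
November 1933 has 30 days: 584 − 30 = 554 left.
October 1933 has 31 days: 554 − 31 = 523 left.
September 1933 has 30 days: 523 − 30 = 493 left.
August 1933 has 31 days: 493 − 31 = 462 left.
July 1933 has 31 days: 462 − 31 = 431 left.
June 1933 has 30 days: 431 − 30 = 401 left.
May 1933 has 31 days: 401 − 31 = 370 left.
April 1933 has 30 days: 370 − 30 = 340 left.
March 1933 has 31 days: 340 − 31 = 309 left.
February 1933 has 28 days (1933 is not a leap year): 309 − 28 = 281 left.
January 1933 has 31 days: 281 − 31 = 250 left.
December 1932 has 31 days: 250 − 31 = 219 left.
November 1932 has 30 days: 219 − 30 = 189 left.
October 1932 has 31 days: 189 − 31 = 158 left.
September 1932 has 30 days: 158 − 30 = 128 left.
August 1932 has 31 days: 128 − 31 = 97 left.
July 1932 has 31 days: 97 − 31 = 66 left.
June 1932 has 30 days: 66 − 30 = 36 left.
May 1932 has 31 days: 36 − 31 = 5 left.
April 1932 has 30 days; 30 − 5 = 25 → April 25, 1932.

April 25, 1932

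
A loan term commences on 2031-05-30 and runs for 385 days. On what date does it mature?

Counting forward 385 days from May 30, 2031.
May has 31 days, so 31 − 30 = 1 day remains after May 30, 2031; 385 − 1 = 384 left.
June 2031 has 30 days: 384 − 30 = 354 left.
July 2031 has 31 days: 354 − 31 = 323 left.
August 2031 has 31 days: 323 − 31 = 292 left.
September 2031 has 30 days: 292 − 30 = 262 left.
October 2031 has 31 days: 262 − 31 = 231 left.
November 2031 has 30 days: 231 − 30 = 201 left.
December 2031 has 31 days: 201 − 31 = 170 left.
January 2032 has 31 days: 170 − 31 = 139 left.
February 2032 has 29 days (2032 is a leap year): 139 − 29 = 110 left.
March 2032 has 31 days: 110 − 31 = 79 left.
April 2032 has 30 days: 79 − 30 = 49 left.
May 2032 has 31 days: 49 − 31 = 18 left.
18 days into June 2032 → June 18, 2032.

June 18, 2032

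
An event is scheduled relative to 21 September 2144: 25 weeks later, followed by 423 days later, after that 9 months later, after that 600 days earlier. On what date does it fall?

June 22, 2145

Adding 25 weeks (= 175 days) from September 21, 2144:
September has 30 days, so 30 − 21 = 9 days remain after September 21, 2144; 175 − 9 = 166 left.
October 2144 has 31 days: 166 − 31 = 135 left.
November 2144 has 30 days: 135 − 30 = 105 left.
December 2144 has 31 days: 105 − 31 = 74 left.
January 2145 has 31 days: 74 − 31 = 43 left.
February 2145 has 28 days (2145 is not a leap year): 43 − 28 = 15 left.
15 days into March 2145 → March 15, 2145.
Counting forward 423 days from March 15, 2145:
March has 31 days, so 31 − 15 = 16 days remain after March 15, 2145; 423 − 16 = 407 left.
April 2145 has 30 days: 407 − 30 = 377 left.
May 2145 has 31 days: 377 − 31 = 346 left.
June 2145 has 30 days: 346 − 30 = 316 left.
July 2145 has 31 days: 316 − 31 = 285 left.
August 2145 has 31 days: 285 − 31 = 254 left.
September 2145 has 30 days: 254 − 30 = 224 left.
October 2145 has 31 days: 224 − 31 = 193 left.
November 2145 has 30 days: 193 − 30 = 163 left.
December 2145 has 31 days: 163 − 31 = 132 left.
January 2146 has 31 days: 132 − 31 = 101 left.
February 2146 has 28 days (2146 is not a leap year): 101 − 28 = 73 left.
March 2146 has 31 days: 73 − 31 = 42 left.
April 2146 has 30 days: 42 − 30 = 12 left.
12 days into May 2146 → May 12, 2146.
Counting forward 9 months from May 12, 2146:
month 5 + 9 = 14, which is month 2 of year 2147 → February 2147.
Day 12 is valid in February, giving February 12, 2147.
Going back 600 days from February 12, 2147:
Going back 12 days from February 12, 2147 reaches the end of the previous month; 600 − 12 = 588 left.
January 2147 has 31 days: 588 − 31 = 557 left.
December 2146 has 31 days: 557 − 31 = 526 left.
November 2146 has 30 days: 526 − 30 = 496 left.
October 2146 has 31 days: 496 − 31 = 465 left.
September 2146 has 30 days: 465 − 30 = 435 left.
August 2146 has 31 days: 435 − 31 = 404 left.
July 2146 has 31 days: 404 − 31 = 373 left.
June 2146 has 30 days: 373 − 30 = 343 left.
May 2146 has 31 days: 343 − 31 = 312 left.
April 2146 has 30 days: 312 − 30 = 282 left.
March 2146 has 31 days: 282 − 31 = 251 left.
February 2146 has 28 days (2146 is not a leap year): 251 − 28 = 223 left.
January 2146 has 31 days: 223 − 31 = 192 left.
December 2145 has 31 days: 192 − 31 = 161 left.
November 2145 has 30 days: 161 − 30 = 131 left.
October 2145 has 31 days: 131 − 31 = 100 left.
September 2145 has 30 days: 100 − 30 = 70 left.
August 2145 has 31 days: 70 − 31 = 39 left.
July 2145 has 31 days: 39 − 31 = 8 left.
June 2145 has 30 days; 30 − 8 = 22 → June 22, 2145.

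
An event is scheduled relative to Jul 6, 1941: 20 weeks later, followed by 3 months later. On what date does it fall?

February 23, 1942

Advancing 20 weeks (= 140 days) from July 6, 1941:
July has 31 days, so 31 − 6 = 25 days remain after July 6, 1941; 140 − 25 = 115 left.
August 1941 has 31 days: 115 − 31 = 84 left.
September 1941 has 30 days: 84 − 30 = 54 left.
October 1941 has 31 days: 54 − 31 = 23 left.
23 days into November 1941 → November 23, 1941.
Adding 3 months from November 23, 1941:
month 11 + 3 = 14, which is month 2 of year 1942 → February 1942.
Day 23 is valid in February, giving February 23, 1942.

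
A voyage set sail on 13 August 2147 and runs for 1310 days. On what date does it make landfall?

Counting forward 1310 days from August 13, 2147.
August has 31 days, so 31 − 13 = 18 days remain after August 13, 2147; 1310 − 18 = 1292 left.
September 2147 has 30 days: 1292 − 30 = 1262 left.
October 2147 has 31 days: 1262 − 31 = 1231 left.
November 2147 has 30 days: 1231 − 30 = 1201 left.
December 2147 has 31 days: 1201 − 31 = 1170 left.
January 2148 has 31 days: 1170 − 31 = 1139 left.
February 2148 has 29 days (2148 is a leap year): 1139 − 29 = 1110 left.
March 2148 has 31 days: 1110 − 31 = 1079 left.
April 2148 has 30 days: 1079 − 30 = 1049 left.
May 2148 has 31 days: 1049 − 31 = 1018 left.
June 2148 has 30 days: 1018 − 30 = 988 left.
July 2148 has 31 days: 988 − 31 = 957 left.
August 2148 has 31 days: 957 − 31 = 926 left.
September 2148 has 30 days: 926 − 30 = 896 left.
October 2148 has 31 days: 896 − 31 = 865 left.
November 2148 has 30 days: 865 − 30 = 835 left.
December 2148 has 31 days: 835 − 31 = 804 left.
January 2149 has 31 days: 804 − 31 = 773 left.
February 2149 has 28 days (2149 is not a leap year): 773 − 28 = 745 left.
March 2149 has 31 days: 745 − 31 = 714 left.
April 2149 has 30 days: 714 − 30 = 684 left.
May 2149 has 31 days: 684 − 31 = 653 left.
June 2149 has 30 days: 653 − 30 = 623 left.
July 2149 has 31 days: 623 − 31 = 592 left.
August 2149 has 31 days: 592 − 31 = 561 left.
September 2149 has 30 days: 561 − 30 = 531 left.
October 2149 has 31 days: 531 − 31 = 500 left.
November 2149 has 30 days: 500 − 30 = 470 left.
December 2149 has 31 days: 470 − 31 = 439 left.
January 2150 has 31 days: 439 − 31 = 408 left.
February 2150 has 28 days (2150 is not a leap year): 408 − 28 = 380 left.
March 2150 has 31 days: 380 − 31 = 349 left.
April 2150 has 30 days: 349 − 30 = 319 left.
May 2150 has 31 days: 319 − 31 = 288 left.
June 2150 has 30 days: 288 − 30 = 258 left.
July 2150 has 31 days: 258 − 31 = 227 left.
August 2150 has 31 days: 227 − 31 = 196 left.
September 2150 has 30 days: 196 − 30 = 166 left.
October 2150 has 31 days: 166 − 31 = 135 left.
November 2150 has 30 days: 135 − 30 = 105 left.
December 2150 has 31 days: 105 − 31 = 74 left.
January 2151 has 31 days: 74 − 31 = 43 left.
February 2151 has 28 days (2151 is not a leap year): 43 − 28 = 15 left.
15 days into March 2151 → March 15, 2151.

March 15, 2151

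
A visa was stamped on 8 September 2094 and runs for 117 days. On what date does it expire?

Advancing 117 days from September 8, 2094.
September has 30 days, so 30 − 8 = 22 days remain after September 8, 2094; 117 − 22 = 95 left.
October 2094 has 31 days: 95 − 31 = 64 left.
November 2094 has 30 days: 64 − 30 = 34 left.
December 2094 has 31 days: 34 − 31 = 3 left.
3 days into January 2095 → January 3, 2095.

January 3, 2095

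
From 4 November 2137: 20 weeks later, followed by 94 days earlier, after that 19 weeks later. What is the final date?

Advancing 20 weeks (= 140 days) from November 4, 2137:
November has 30 days, so 30 − 4 = 26 days remain after November 4, 2137; 140 − 26 = 114 left.
December 2137 has 31 days: 114 − 31 = 83 left.
January 2138 has 31 days: 83 − 31 = 52 left.
February 2138 has 28 days (2138 is not a leap year): 52 − 28 = 24 left.
24 days into March 2138 → March 24, 2138.
Counting back 94 days from March 24, 2138:
Going back 24 days from March 24, 2138 reaches the end of the previous month; 94 − 24 = 70 left.
February 2138 has 28 days (2138 is not a leap year): 70 − 28 = 42 left.
January 2138 has 31 days: 42 − 31 = 11 left.
December 2137 has 31 days; 31 − 11 = 20 → December 20, 2137.
Advancing 19 weeks (= 133 days) from December 20, 2137:
December has 31 days, so 31 − 20 = 11 days remain after December 20, 2137; 133 − 11 = 122 left.
January 2138 has 31 days: 122 − 31 = 91 left.
February 2138 has 28 days (2138 is not a leap year): 91 − 28 = 63 left.
March 2138 has 31 days: 63 − 31 = 32 left.
April 2138 has 30 days: 32 − 30 = 2 left.
2 days into May 2138 → May 2, 2138.

May 2, 2138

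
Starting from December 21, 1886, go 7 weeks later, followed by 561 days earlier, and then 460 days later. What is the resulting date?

Counting forward 7 weeks (= 49 days) from December 21, 1886:
December has 31 days, so 31 − 21 = 10 days remain after December 21, 1886; 49 − 10 = 39 left.
January 1887 has 31 days: 39 − 31 = 8 left.
8 days into February 1887 → February 8, 1887.
Subtracting 561 days from February 8, 1887:
Going back 8 days from February 8, 1887 reaches the end of the previous month; 561 − 8 = 553 left.
January 1887 has 31 days: 553 − 31 = 522 left.
December 1886 has 31 days: 522 − 31 = 491 left.
November 1886 has 30 days: 491 − 30 = 461 left.
October 1886 has 31 days: 461 − 31 = 430 left.
September 1886 has 30 days: 430 − 30 = 400 left.
August 1886 has 31 days: 400 − 31 = 369 left.
July 1886 has 31 days: 369 − 31 = 338 left.
June 1886 has 30 days: 338 − 30 = 308 left.
May 1886 has 31 days: 308 − 31 = 277 left.
April 1886 has 30 days: 277 − 30 = 247 left.
March 1886 has 31 days: 247 − 31 = 216 left.
February 1886 has 28 days (1886 is not a leap year): 216 − 28 = 188 left.
January 1886 has 31 days: 188 − 31 = 157 left.
December 1885 has 31 days: 157 − 31 = 126 left.
November 1885 has 30 days: 126 − 30 = 96 left.
October 1885 has 31 days: 96 − 31 = 65 left.
September 1885 has 30 days: 65 − 30 = 35 left.
August 1885 has 31 days: 35 − 31 = 4 left.
July 1885 has 31 days; 31 − 4 = 27 → July 27, 1885.
Counting forward 460 days from July 27, 1885:
July has 31 days, so 31 − 27 = 4 days remain after July 27, 1885; 460 − 4 = 456 left.
August 1885 has 31 days: 456 − 31 = 425 left.
September 1885 has 30 days: 425 − 30 = 395 left.
October 1885 has 31 days: 395 − 31 = 364 left.
November 1885 has 30 days: 364 − 30 = 334 left.
December 1885 has 31 days: 334 − 31 = 303 left.
January 1886 has 31 days: 303 − 31 = 272 left.
February 1886 has 28 days (1886 is not a leap year): 272 − 28 = 244 left.
March 1886 has 31 days: 244 − 31 = 213 left.
April 1886 has 30 days: 213 − 30 = 183 left.
May 1886 has 31 days: 183 − 31 = 152 left.
June 1886 has 30 days: 152 − 30 = 122 left.
July 1886 has 31 days: 122 − 31 = 91 left.
August 1886 has 31 days: 91 − 31 = 60 left.
September 1886 has 30 days: 60 − 30 = 30 left.
30 days into October 1886 → October 30, 1886.

October 30, 1886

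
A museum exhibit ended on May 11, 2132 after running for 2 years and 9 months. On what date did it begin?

August 11, 2129

Going back 2 years and 9 months from May 11, 2132.
-2 years → 2130; month 5 − 9 = -4, which is month 8 of year 2129 → August 2129.
Day 11 is valid in August, giving August 11, 2129.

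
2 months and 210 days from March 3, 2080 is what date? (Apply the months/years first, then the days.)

November 29, 2080

Counting forward 2 months and 210 days from March 3, 2080: first the month/year part, then the days.
month 3 + 2 = 5 → May 2080.
Day 3 is valid in May, giving May 3, 2080.
Now add 210 days from May 3, 2080.
May has 31 days, so 31 − 3 = 28 days remain after May 3, 2080; 210 − 28 = 182 left.
June 2080 has 30 days: 182 − 30 = 152 left.
July 2080 has 31 days: 152 − 31 = 121 left.
August 2080 has 31 days: 121 − 31 = 90 left.
September 2080 has 30 days: 90 − 30 = 60 left.
October 2080 has 31 days: 60 − 31 = 29 left.
29 days into November 2080 → November 29, 2080.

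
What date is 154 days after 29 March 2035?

Adding 154 days from March 29, 2035.
March has 31 days, so 31 − 29 = 2 days remain after March 29, 2035; 154 − 2 = 152 left.
April 2035 has 30 days: 152 − 30 = 122 left.
May 2035 has 31 days: 122 − 31 = 91 left.
June 2035 has 30 days: 91 − 30 = 61 left.
July 2035 has 31 days: 61 − 31 = 30 left.
30 days into August 2035 → August 30, 2035.

August 30, 2035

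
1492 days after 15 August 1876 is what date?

Advancing 1492 days from August 15, 1876.
August has 31 days, so 31 − 15 = 16 days remain after August 15, 1876; 1492 − 16 = 1476 left.
September 1876 has 30 days: 1476 − 30 = 1446 left.
October 1876 has 31 days: 1446 − 31 = 1415 left.
November 1876 has 30 days: 1415 − 30 = 1385 left.
December 1876 has 31 days: 1385 − 31 = 1354 left.
January 1877 has 31 days: 1354 − 31 = 1323 left.
February 1877 has 28 days (1877 is not a leap year): 1323 − 28 = 1295 left.
March 1877 has 31 days: 1295 − 31 = 1264 left.
April 1877 has 30 days: 1264 − 30 = 1234 left.
May 1877 has 31 days: 1234 − 31 = 1203 left.
June 1877 has 30 days: 1203 − 30 = 1173 left.
July 1877 has 31 days: 1173 − 31 = 1142 left.
August 1877 has 31 days: 1142 − 31 = 1111 left.
September 1877 has 30 days: 1111 − 30 = 1081 left.
October 1877 has 31 days: 1081 − 31 = 1050 left.
November 1877 has 30 days: 1050 − 30 = 1020 left.
December 1877 has 31 days: 1020 − 31 = 989 left.
January 1878 has 31 days: 989 − 31 = 958 left.
February 1878 has 28 days (1878 is not a leap year): 958 − 28 = 930 left.
March 1878 has 31 days: 930 − 31 = 899 left.
April 1878 has 30 days: 899 − 30 = 869 left.
May 1878 has 31 days: 869 − 31 = 838 left.
June 1878 has 30 days: 838 − 30 = 808 left.
July 1878 has 31 days: 808 − 31 = 777 left.
August 1878 has 31 days: 777 − 31 = 746 left.
September 1878 has 30 days: 746 − 30 = 716 left.
October 1878 has 31 days: 716 − 31 = 685 left.
November 1878 has 30 days: 685 − 30 = 655 left.
December 1878 has 31 days: 655 − 31 = 624 left.
January 1879 has 31 days: 624 − 31 = 593 left.
February 1879 has 28 days (1879 is not a leap year): 593 − 28 = 565 left.
March 1879 has 31 days: 565 − 31 = 534 left.
April 1879 has 30 days: 534 − 30 = 504 left.
May 1879 has 31 days: 504 − 31 = 473 left.
June 1879 has 30 days: 473 − 30 = 443 left.
July 1879 has 31 days: 443 − 31 = 412 left.
August 1879 has 31 days: 412 − 31 = 381 left.
September 1879 has 30 days: 381 − 30 = 351 left.
October 1879 has 31 days: 351 − 31 = 320 left.
November 1879 has 30 days: 320 − 30 = 290 left.
December 1879 has 31 days: 290 − 31 = 259 left.
January 1880 has 31 days: 259 − 31 = 228 left.
February 1880 has 29 days (1880 is a leap year): 228 − 29 = 199 left.
March 1880 has 31 days: 199 − 31 = 168 left.
April 1880 has 30 days: 168 − 30 = 138 left.
May 1880 has 31 days: 138 − 31 = 107 left.
June 1880 has 30 days: 107 − 30 = 77 left.
July 1880 has 31 days: 77 − 31 = 46 left.
August 1880 has 31 days: 46 − 31 = 15 left.
15 days into September 1880 → September 15, 1880.

September 15, 1880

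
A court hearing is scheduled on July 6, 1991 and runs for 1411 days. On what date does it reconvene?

May 17, 1995

Adding 1411 days from July 6, 1991.
July has 31 days, so 31 − 6 = 25 days remain after July 6, 1991; 1411 − 25 = 1386 left.
August 1991 has 31 days: 1386 − 31 = 1355 left.
September 1991 has 30 days: 1355 − 30 = 1325 left.
October 1991 has 31 days: 1325 − 31 = 1294 left.
November 1991 has 30 days: 1294 − 30 = 1264 left.
December 1991 has 31 days: 1264 − 31 = 1233 left.
January 1992 has 31 days: 1233 − 31 = 1202 left.
February 1992 has 29 days (1992 is a leap year): 1202 − 29 = 1173 left.
March 1992 has 31 days: 1173 − 31 = 1142 left.
April 1992 has 30 days: 1142 − 30 = 1112 left.
May 1992 has 31 days: 1112 − 31 = 1081 left.
June 1992 has 30 days: 1081 − 30 = 1051 left.
July 1992 has 31 days: 1051 − 31 = 1020 left.
August 1992 has 31 days: 1020 − 31 = 989 left.
September 1992 has 30 days: 989 − 30 = 959 left.
October 1992 has 31 days: 959 − 31 = 928 left.
November 1992 has 30 days: 928 − 30 = 898 left.
December 1992 has 31 days: 898 − 31 = 867 left.
January 1993 has 31 days: 867 − 31 = 836 left.
February 1993 has 28 days (1993 is not a leap year): 836 − 28 = 808 left.
March 1993 has 31 days: 808 − 31 = 777 left.
April 1993 has 30 days: 777 − 30 = 747 left.
May 1993 has 31 days: 747 − 31 = 716 left.
June 1993 has 30 days: 716 − 30 = 686 left.
July 1993 has 31 days: 686 − 31 = 655 left.
August 1993 has 31 days: 655 − 31 = 624 left.
September 1993 has 30 days: 624 − 30 = 594 left.
October 1993 has 31 days: 594 − 31 = 563 left.
November 1993 has 30 days: 563 − 30 = 533 left.
December 1993 has 31 days: 533 − 31 = 502 left.
January 1994 has 31 days: 502 − 31 = 471 left.
February 1994 has 28 days (1994 is not a leap year): 471 − 28 = 443 left.
March 1994 has 31 days: 443 − 31 = 412 left.
April 1994 has 30 days: 412 − 30 = 382 left.
May 1994 has 31 days: 382 − 31 = 351 left.
June 1994 has 30 days: 351 − 30 = 321 left.
July 1994 has 31 days: 321 − 31 = 290 left.
August 1994 has 31 days: 290 − 31 = 259 left.
September 1994 has 30 days: 259 − 30 = 229 left.
October 1994 has 31 days: 229 − 31 = 198 left.
November 1994 has 30 days: 198 − 30 = 168 left.
December 1994 has 31 days: 168 − 31 = 137 left.
January 1995 has 31 days: 137 − 31 = 106 left.
February 1995 has 28 days (1995 is not a leap year): 106 − 28 = 78 left.
March 1995 has 31 days: 78 − 31 = 47 left.
April 1995 has 30 days: 47 − 30 = 17 left.
17 days into May 1995 → May 17, 1995.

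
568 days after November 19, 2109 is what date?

Adding 568 days from November 19, 2109.
November has 30 days, so 30 − 19 = 11 days remain after November 19, 2109; 568 − 11 = 557 left.
December 2109 has 31 days: 557 − 31 = 526 left.
January 2110 has 31 days: 526 − 31 = 495 left.
February 2110 has 28 days (2110 is not a leap year): 495 − 28 = 467 left.
March 2110 has 31 days: 467 − 31 = 436 left.
April 2110 has 30 days: 436 − 30 = 406 left.
May 2110 has 31 days: 406 − 31 = 375 left.
June 2110 has 30 days: 375 − 30 = 345 left.
July 2110 has 31 days: 345 − 31 = 314 left.
August 2110 has 31 days: 314 − 31 = 283 left.
September 2110 has 30 days: 283 − 30 = 253 left.
October 2110 has 31 days: 253 − 31 = 222 left.
November 2110 has 30 days: 222 − 30 = 192 left.
December 2110 has 31 days: 192 − 31 = 161 left.
January 2111 has 31 days: 161 − 31 = 130 left.
February 2111 has 28 days (2111 is not a leap year): 130 − 28 = 102 left.
March 2111 has 31 days: 102 − 31 = 71 left.
April 2111 has 30 days: 71 − 30 = 41 left.
May 2111 has 31 days: 41 − 31 = 10 left.
10 days into June 2111 → June 10, 2111.

June 10, 2111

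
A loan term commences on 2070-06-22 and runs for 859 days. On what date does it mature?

October 28, 2072

Counting forward 859 days from June 22, 2070.
June has 30 days, so 30 − 22 = 8 days remain after June 22, 2070; 859 − 8 = 851 left.
July 2070 has 31 days: 851 − 31 = 820 left.
August 2070 has 31 days: 820 − 31 = 789 left.
September 2070 has 30 days: 789 − 30 = 759 left.
October 2070 has 31 days: 759 − 31 = 728 left.
November 2070 has 30 days: 728 − 30 = 698 left.
December 2070 has 31 days: 698 − 31 = 667 left.
January 2071 has 31 days: 667 − 31 = 636 left.
February 2071 has 28 days (2071 is not a leap year): 636 − 28 = 608 left.
March 2071 has 31 days: 608 − 31 = 577 left.
April 2071 has 30 days: 577 − 30 = 547 left.
May 2071 has 31 days: 547 − 31 = 516 left.
June 2071 has 30 days: 516 − 30 = 486 left.
July 2071 has 31 days: 486 − 31 = 455 left.
August 2071 has 31 days: 455 − 31 = 424 left.
September 2071 has 30 days: 424 − 30 = 394 left.
October 2071 has 31 days: 394 − 31 = 363 left.
November 2071 has 30 days: 363 − 30 = 333 left.
December 2071 has 31 days: 333 − 31 = 302 left.
January 2072 has 31 days: 302 − 31 = 271 left.
February 2072 has 29 days (2072 is a leap year): 271 − 29 = 242 left.
March 2072 has 31 days: 242 − 31 = 211 left.
April 2072 has 30 days: 211 − 30 = 181 left.
May 2072 has 31 days: 181 − 31 = 150 left.
June 2072 has 30 days: 150 − 30 = 120 left.
July 2072 has 31 days: 120 − 31 = 89 left.
August 2072 has 31 days: 89 − 31 = 58 left.
September 2072 has 30 days: 58 − 30 = 28 left.
28 days into October 2072 → October 28, 2072.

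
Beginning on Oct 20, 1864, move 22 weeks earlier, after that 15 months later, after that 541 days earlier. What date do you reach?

Subtracting 22 weeks (= 154 days) from October 20, 1864:
Going back 20 days from October 20, 1864 reaches the end of the previous month; 154 − 20 = 134 left.
September 1864 has 30 days: 134 − 30 = 104 left.
August 1864 has 31 days: 104 − 31 = 73 left.
July 1864 has 31 days: 73 − 31 = 42 left.
June 1864 has 30 days: 42 − 30 = 12 left.
May 1864 has 31 days; 31 − 12 = 19 → May 19, 1864.
Adding 15 months from May 19, 1864:
month 5 + 15 = 20, which is month 8 of year 1865 → August 1865.
Day 19 is valid in August, giving August 19, 1865.
Counting back 541 days from August 19, 1865:
Going back 19 days from August 19, 1865 reaches the end of the previous month; 541 − 19 = 522 left.
July 1865 has 31 days: 522 − 31 = 491 left.
June 1865 has 30 days: 491 − 30 = 461 left.
May 1865 has 31 days: 461 − 31 = 430 left.
April 1865 has 30 days: 430 − 30 = 400 left.
March 1865 has 31 days: 400 − 31 = 369 left.
February 1865 has 28 days (1865 is not a leap year): 369 − 28 = 341 left.
January 1865 has 31 days: 341 − 31 = 310 left.
December 1864 has 31 days: 310 − 31 = 279 left.
November 1864 has 30 days: 279 − 30 = 249 left.
October 1864 has 31 days: 249 − 31 = 218 left.
September 1864 has 30 days: 218 − 30 = 188 left.
August 1864 has 31 days: 188 − 31 = 157 left.
July 1864 has 31 days: 157 − 31 = 126 left.
June 1864 has 30 days: 126 − 30 = 96 left.
May 1864 has 31 days: 96 − 31 = 65 left.
April 1864 has 30 days: 65 − 30 = 35 left.
March 1864 has 31 days: 35 − 31 = 4 left.
February 1864 has 29 days; 29 − 4 = 25 → February 25, 1864.

February 25, 1864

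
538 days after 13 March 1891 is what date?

Advancing 538 days from March 13, 1891.
March has 31 days, so 31 − 13 = 18 days remain after March 13, 1891; 538 − 18 = 520 left.
April 1891 has 30 days: 520 − 30 = 490 left.
May 1891 has 31 days: 490 − 31 = 459 left.
June 1891 has 30 days: 459 − 30 = 429 left.
July 1891 has 31 days: 429 − 31 = 398 left.
August 1891 has 31 days: 398 − 31 = 367 left.
September 1891 has 30 days: 367 − 30 = 337 left.
October 1891 has 31 days: 337 − 31 = 306 left.
November 1891 has 30 days: 306 − 30 = 276 left.
December 1891 has 31 days: 276 − 31 = 245 left.
January 1892 has 31 days: 245 − 31 = 214 left.
February 1892 has 29 days (1892 is a leap year): 214 − 29 = 185 left.
March 1892 has 31 days: 185 − 31 = 154 left.
April 1892 has 30 days: 154 − 30 = 124 left.
May 1892 has 31 days: 124 − 31 = 93 left.
June 1892 has 30 days: 93 − 30 = 63 left.
July 1892 has 31 days: 63 − 31 = 32 left.
August 1892 has 31 days: 32 − 31 = 1 left.
1 day into September 1892 → September 1, 1892.

September 1, 1892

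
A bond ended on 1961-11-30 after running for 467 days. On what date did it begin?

August 20, 1960

Subtracting 467 days from November 30, 1961.
Going back 30 days from November 30, 1961 reaches the end of the previous month; 467 − 30 = 437 left.
October 1961 has 31 days: 437 − 31 = 406 left.
September 1961 has 30 days: 406 − 30 = 376 left.
August 1961 has 31 days: 376 − 31 = 345 left.
July 1961 has 31 days: 345 − 31 = 314 left.
June 1961 has 30 days: 314 − 30 = 284 left.
May 1961 has 31 days: 284 − 31 = 253 left.
April 1961 has 30 days: 253 − 30 = 223 left.
March 1961 has 31 days: 223 − 31 = 192 left.
February 1961 has 28 days (1961 is not a leap year): 192 − 28 = 164 left.
January 1961 has 31 days: 164 − 31 = 133 left.
December 1960 has 31 days: 133 − 31 = 102 left.
November 1960 has 30 days: 102 − 30 = 72 left.
October 1960 has 31 days: 72 − 31 = 41 left.
September 1960 has 30 days: 41 − 30 = 11 left.
August 1960 has 31 days; 31 − 11 = 20 → August 20, 1960.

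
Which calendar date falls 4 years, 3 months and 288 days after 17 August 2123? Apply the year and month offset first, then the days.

Adding 4 years, 3 months and 288 days from August 17, 2123: first the month/year part, then the days.
+4 years → 2127; month 8 + 3 = 11 → November 2127.
Day 17 is valid in November, giving November 17, 2127.
Now add 288 days from November 17, 2127.
November has 30 days, so 30 − 17 = 13 days remain after November 17, 2127; 288 − 13 = 275 left.
December 2127 has 31 days: 275 − 31 = 244 left.
January 2128 has 31 days: 244 − 31 = 213 left.
February 2128 has 29 days (2128 is a leap year): 213 − 29 = 184 left.
March 2128 has 31 days: 184 − 31 = 153 left.
April 2128 has 30 days: 153 − 30 = 123 left.
May 2128 has 31 days: 123 − 31 = 92 left.
June 2128 has 30 days: 92 − 30 = 62 left.
July 2128 has 31 days: 62 − 31 = 31 left.
31 days into August 2128 → August 31, 2128.

August 31, 2128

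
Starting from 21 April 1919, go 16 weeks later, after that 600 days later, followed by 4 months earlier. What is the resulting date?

Adding 16 weeks (= 112 days) from April 21, 1919:
April has 30 days, so 30 − 21 = 9 days remain after April 21, 1919; 112 − 9 = 103 left.
May 1919 has 31 days: 103 − 31 = 72 left.
June 1919 has 30 days: 72 − 30 = 42 left.
July 1919 has 31 days: 42 − 31 = 11 left.
11 days into August 1919 → August 11, 1919.
Adding 600 days from August 11, 1919:
August has 31 days, so 31 − 11 = 20 days remain after August 11, 1919; 600 − 20 = 580 left.
September 1919 has 30 days: 580 − 30 = 550 left.
October 1919 has 31 days: 550 − 31 = 519 left.
November 1919 has 30 days: 519 − 30 = 489 left.
December 1919 has 31 days: 489 − 31 = 458 left.
January 1920 has 31 days: 458 − 31 = 427 left.
February 1920 has 29 days (1920 is a leap year): 427 − 29 = 398 left.
March 1920 has 31 days: 398 − 31 = 367 left.
April 1920 has 30 days: 367 − 30 = 337 left.
May 1920 has 31 days: 337 − 31 = 306 left.
June 1920 has 30 days: 306 − 30 = 276 left.
July 1920 has 31 days: 276 − 31 = 245 left.
August 1920 has 31 days: 245 − 31 = 214 left.
September 1920 has 30 days: 214 − 30 = 184 left.
October 1920 has 31 days: 184 − 31 = 153 left.
November 1920 has 30 days: 153 − 30 = 123 left.
December 1920 has 31 days: 123 − 31 = 92 left.
January 1921 has 31 days: 92 − 31 = 61 left.
February 1921 has 28 days (1921 is not a leap year): 61 − 28 = 33 left.
March 1921 has 31 days: 33 − 31 = 2 left.
2 days into April 1921 → April 2, 1921.
Counting back 4 months from April 2, 1921:
month 4 − 4 = 0, which is month 12 of year 1920 → December 1920.
Day 2 is valid in December, giving December 2, 1920.

December 2, 1920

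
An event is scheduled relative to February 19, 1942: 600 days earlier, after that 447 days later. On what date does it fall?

Going back 600 days from February 19, 1942:
Going back 19 days from February 19, 1942 reaches the end of the previous month; 600 − 19 = 581 left.
January 1942 has 31 days: 581 − 31 = 550 left.
December 1941 has 31 days: 550 − 31 = 519 left.
November 1941 has 30 days: 519 − 30 = 489 left.
October 1941 has 31 days: 489 − 31 = 458 left.
September 1941 has 30 days: 458 − 30 = 428 left.
August 1941 has 31 days: 428 − 31 = 397 left.
July 1941 has 31 days: 397 − 31 = 366 left.
June 1941 has 30 days: 366 − 30 = 336 left.
May 1941 has 31 days: 336 − 31 = 305 left.
April 1941 has 30 days: 305 − 30 = 275 left.
March 1941 has 31 days: 275 − 31 = 244 left.
February 1941 has 28 days (1941 is not a leap year): 244 − 28 = 216 left.
January 1941 has 31 days: 216 − 31 = 185 left.
December 1940 has 31 days: 185 − 31 = 154 left.
November 1940 has 30 days: 154 − 30 = 124 left.
October 1940 has 31 days: 124 − 31 = 93 left.
September 1940 has 30 days: 93 − 30 = 63 left.
August 1940 has 31 days: 63 − 31 = 32 left.
July 1940 has 31 days: 32 − 31 = 1 left.
June 1940 has 30 days; 30 − 1 = 29 → June 29, 1940.
Counting forward 447 days from June 29, 1940:
June has 30 days, so 30 − 29 = 1 day remains after June 29, 1940; 447 − 1 = 446 left.
July 1940 has 31 days: 446 − 31 = 415 left.
August 1940 has 31 days: 415 − 31 = 384 left.
September 1940 has 30 days: 384 − 30 = 354 left.
October 1940 has 31 days: 354 − 31 = 323 left.
November 1940 has 30 days: 323 − 30 = 293 left.
December 1940 has 31 days: 293 − 31 = 262 left.
January 1941 has 31 days: 262 − 31 = 231 left.
February 1941 has 28 days (1941 is not a leap year): 231 − 28 = 203 left.
March 1941 has 31 days: 203 − 31 = 172 left.
April 1941 has 30 days: 172 − 30 = 142 left.
May 1941 has 31 days: 142 − 31 = 111 left.
June 1941 has 30 days: 111 − 30 = 81 left.
July 1941 has 31 days: 81 − 31 = 50 left.
August 1941 has 31 days: 50 − 31 = 19 left.
19 days into September 1941 → September 19, 1941.

September 19, 1941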